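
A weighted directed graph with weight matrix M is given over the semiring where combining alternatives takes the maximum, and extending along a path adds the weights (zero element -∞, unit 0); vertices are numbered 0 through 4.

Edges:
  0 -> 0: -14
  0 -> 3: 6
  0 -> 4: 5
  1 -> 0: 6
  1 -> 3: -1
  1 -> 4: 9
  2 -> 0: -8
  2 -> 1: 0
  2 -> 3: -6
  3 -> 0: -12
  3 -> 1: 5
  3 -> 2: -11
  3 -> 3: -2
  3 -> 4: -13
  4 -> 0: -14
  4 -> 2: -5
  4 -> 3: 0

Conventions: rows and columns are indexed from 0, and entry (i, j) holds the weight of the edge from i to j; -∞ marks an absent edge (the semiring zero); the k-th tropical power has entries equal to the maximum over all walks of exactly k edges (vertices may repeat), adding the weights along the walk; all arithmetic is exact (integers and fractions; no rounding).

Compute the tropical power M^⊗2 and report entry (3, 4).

M^⊗2:
  [-6, 11, 0, 5, -7]
  [-5, 4, 4, 12, 11]
  [6, -1, -17, -1, 9]
  [11, 3, -13, 4, 14]
  [-12, 5, -11, -2, -9]
Key observation: the optimum is the walk 3->1->4, with weight 5 + 9 = 14.
Optimal value attained by: walk 3->1->4.
Answer: (M^⊗2)[3][4] = 14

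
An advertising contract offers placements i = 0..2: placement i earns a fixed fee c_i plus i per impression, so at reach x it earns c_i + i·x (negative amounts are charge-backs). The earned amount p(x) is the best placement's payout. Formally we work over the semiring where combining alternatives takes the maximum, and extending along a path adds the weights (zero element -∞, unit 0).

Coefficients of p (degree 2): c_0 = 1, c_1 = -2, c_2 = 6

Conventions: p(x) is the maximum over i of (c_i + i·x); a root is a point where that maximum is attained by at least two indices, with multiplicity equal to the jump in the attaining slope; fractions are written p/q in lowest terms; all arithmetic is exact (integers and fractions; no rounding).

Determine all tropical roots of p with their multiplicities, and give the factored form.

hull edge (i=0, c=1) to (i=2, c=6): slope 5/2, span 2
Factored form: p(x) = 6 ⊗ (x ⊕ (-5/2)) ⊗ (x ⊕ (-5/2))
Answer: roots = -5/2 (mult 2)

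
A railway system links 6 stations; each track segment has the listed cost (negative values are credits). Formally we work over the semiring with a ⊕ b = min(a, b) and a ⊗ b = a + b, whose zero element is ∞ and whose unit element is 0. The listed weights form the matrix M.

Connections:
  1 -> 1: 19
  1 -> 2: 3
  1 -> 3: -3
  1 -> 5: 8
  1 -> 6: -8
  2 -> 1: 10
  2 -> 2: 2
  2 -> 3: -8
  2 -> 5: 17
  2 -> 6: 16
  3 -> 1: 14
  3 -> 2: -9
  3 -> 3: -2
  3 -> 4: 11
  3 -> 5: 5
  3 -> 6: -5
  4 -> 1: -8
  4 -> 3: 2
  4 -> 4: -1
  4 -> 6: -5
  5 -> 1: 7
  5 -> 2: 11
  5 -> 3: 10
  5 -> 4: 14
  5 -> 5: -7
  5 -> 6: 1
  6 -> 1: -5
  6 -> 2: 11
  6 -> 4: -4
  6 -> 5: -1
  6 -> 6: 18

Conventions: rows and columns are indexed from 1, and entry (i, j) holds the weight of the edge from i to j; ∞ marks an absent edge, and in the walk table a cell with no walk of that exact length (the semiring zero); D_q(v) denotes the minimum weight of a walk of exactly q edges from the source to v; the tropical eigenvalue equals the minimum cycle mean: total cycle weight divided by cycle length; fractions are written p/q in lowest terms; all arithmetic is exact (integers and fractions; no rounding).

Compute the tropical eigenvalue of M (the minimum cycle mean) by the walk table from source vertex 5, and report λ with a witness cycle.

q=0: [∞, ∞, ∞, ∞, 0, ∞]
q=1: [7, 11, 10, 14, -7, 1]
q=2: [-4, 1, 3, -3, -14, -6]
q=3: [-11, -6, -7, -10, -21, -13]
q=4: [-18, -16, -14, -17, -28, -20]
q=5: [-25, -23, -24, -24, -35, -27]
q=6: [-32, -33, -31, -31, -42, -34]
Optimal cycle mean attained by: cycle 2->3->2, total (-8) + (-9), length 2.
Answer: λ = -17/2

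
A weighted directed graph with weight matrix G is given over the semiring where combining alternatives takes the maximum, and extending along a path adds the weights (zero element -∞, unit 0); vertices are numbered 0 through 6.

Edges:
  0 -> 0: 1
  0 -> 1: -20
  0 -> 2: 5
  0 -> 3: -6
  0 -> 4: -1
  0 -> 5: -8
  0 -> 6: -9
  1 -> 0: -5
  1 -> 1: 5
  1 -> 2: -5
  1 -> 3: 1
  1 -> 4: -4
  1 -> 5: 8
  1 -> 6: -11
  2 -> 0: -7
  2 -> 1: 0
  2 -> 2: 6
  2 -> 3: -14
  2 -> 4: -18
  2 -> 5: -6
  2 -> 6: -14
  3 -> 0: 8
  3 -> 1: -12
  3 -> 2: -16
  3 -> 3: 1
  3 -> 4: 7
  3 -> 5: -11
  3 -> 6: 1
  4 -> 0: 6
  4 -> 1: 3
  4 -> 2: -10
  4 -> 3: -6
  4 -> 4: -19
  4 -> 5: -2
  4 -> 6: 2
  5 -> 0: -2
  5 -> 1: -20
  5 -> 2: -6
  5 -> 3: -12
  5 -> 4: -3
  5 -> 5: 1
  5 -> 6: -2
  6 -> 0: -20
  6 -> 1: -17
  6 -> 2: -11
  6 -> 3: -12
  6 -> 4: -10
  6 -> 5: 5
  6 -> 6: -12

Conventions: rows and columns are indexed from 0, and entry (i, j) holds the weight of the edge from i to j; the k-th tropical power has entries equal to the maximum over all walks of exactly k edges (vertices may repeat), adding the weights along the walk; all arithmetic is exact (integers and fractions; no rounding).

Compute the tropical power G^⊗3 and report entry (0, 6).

G^⊗2:
  [5, 5, 11, -5, 1, -1, 1]
  [9, 10, 2, 6, 8, 13, 6]
  [-1, 6, 12, 1, -4, 8, -8]
  [13, 10, 13, 2, 8, 6, 9]
  [7, 8, 11, 4, 5, 11, -3]
  [3, 0, 3, -8, -2, 3, -1]
  [3, -7, -1, -7, 2, 6, 3]
G^⊗3:
  [7, 11, 17, 6, 4, 13, 3]
  [14, 15, 14, 11, 13, 18, 11]
  [9, 12, 18, 7, 8, 14, 6]
  [14, 15, 19, 11, 12, 18, 10]
  [12, 13, 17, 9, 11, 16, 9]
  [4, 5, 9, 1, 2, 8, 1]
  [8, 5, 8, -3, 3, 8, 4]
Key observation: the optimum is the walk 0->3->4->6, with weight (-6) + 7 + 2 = 3.
Optimal value attained by: walk 0->3->4->6.
Answer: (G^⊗3)[0][6] = 3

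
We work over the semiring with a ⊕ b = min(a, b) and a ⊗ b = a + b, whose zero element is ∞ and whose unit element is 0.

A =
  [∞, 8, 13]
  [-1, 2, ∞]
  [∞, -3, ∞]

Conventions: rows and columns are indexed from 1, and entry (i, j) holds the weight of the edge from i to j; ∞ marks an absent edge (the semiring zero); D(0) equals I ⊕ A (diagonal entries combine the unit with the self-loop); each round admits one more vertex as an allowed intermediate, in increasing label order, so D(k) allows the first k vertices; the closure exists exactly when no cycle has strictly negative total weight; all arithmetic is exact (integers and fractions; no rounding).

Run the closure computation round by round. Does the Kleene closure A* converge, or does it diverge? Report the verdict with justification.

D(0):
  [0, 8, 13]
  [-1, 0, ∞]
  [∞, -3, 0]
D(1):
  [0, 8, 13]
  [-1, 0, 12]
  [∞, -3, 0]
D(2):
  [0, 8, 13]
  [-1, 0, 12]
  [-4, -3, 0]
D(3):
  [0, 8, 13]
  [-1, 0, 12]
  [-4, -3, 0]
Key observation: every diagonal entry stays at the unit through all rounds, so no improving cycle exists.
Answer: CONVERGES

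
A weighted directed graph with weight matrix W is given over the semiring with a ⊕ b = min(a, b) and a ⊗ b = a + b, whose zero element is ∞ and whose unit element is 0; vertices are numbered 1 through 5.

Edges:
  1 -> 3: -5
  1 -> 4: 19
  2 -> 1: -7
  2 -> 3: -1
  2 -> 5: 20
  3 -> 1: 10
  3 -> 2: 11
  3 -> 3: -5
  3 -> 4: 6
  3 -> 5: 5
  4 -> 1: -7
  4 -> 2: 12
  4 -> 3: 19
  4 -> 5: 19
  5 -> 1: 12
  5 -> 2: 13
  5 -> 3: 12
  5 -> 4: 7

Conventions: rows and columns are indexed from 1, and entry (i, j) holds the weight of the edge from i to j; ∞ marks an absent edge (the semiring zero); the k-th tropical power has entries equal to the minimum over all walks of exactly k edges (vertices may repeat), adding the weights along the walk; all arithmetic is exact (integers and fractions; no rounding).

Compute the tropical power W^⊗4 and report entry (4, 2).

W^⊗2:
  [5, 6, -10, 1, 0]
  [9, 10, -12, 5, 4]
  [-1, 6, -10, 1, 0]
  [5, 30, -12, 12, 24]
  [0, 19, 7, 18, 17]
W^⊗3:
  [-6, 1, -15, -4, -5]
  [-2, -1, -17, -6, -7]
  [-6, 1, -15, -4, -5]
  [-2, -1, -17, -6, -7]
  [11, 18, -5, 13, 12]
W^⊗4:
  [-11, -4, -20, -9, -10]
  [-13, -6, -22, -11, -12]
  [-11, -4, -20, -9, -10]
  [-13, -6, -22, -11, -12]
  [5, 6, -10, 1, 0]
Key observation: the optimum is the walk 4->1->3->3->2, with weight (-7) + (-5) + (-5) + 11 = -6.
Optimal value attained by: walk 4->1->3->3->2.
Answer: (W^⊗4)[4][2] = -6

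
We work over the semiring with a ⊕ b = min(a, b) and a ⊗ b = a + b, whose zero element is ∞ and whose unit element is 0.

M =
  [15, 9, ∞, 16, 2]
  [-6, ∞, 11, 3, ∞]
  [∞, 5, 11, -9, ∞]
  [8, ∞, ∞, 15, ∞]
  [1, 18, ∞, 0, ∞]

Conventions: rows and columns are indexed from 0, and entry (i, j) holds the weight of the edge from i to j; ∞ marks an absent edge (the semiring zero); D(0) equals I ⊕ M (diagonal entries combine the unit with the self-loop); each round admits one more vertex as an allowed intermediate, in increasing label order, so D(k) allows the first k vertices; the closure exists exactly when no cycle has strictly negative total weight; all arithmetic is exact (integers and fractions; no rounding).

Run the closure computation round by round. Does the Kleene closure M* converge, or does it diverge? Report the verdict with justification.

D(0):
  [0, 9, ∞, 16, 2]
  [-6, 0, 11, 3, ∞]
  [∞, 5, 0, -9, ∞]
  [8, ∞, ∞, 0, ∞]
  [1, 18, ∞, 0, 0]
D(1):
  [0, 9, ∞, 16, 2]
  [-6, 0, 11, 3, -4]
  [∞, 5, 0, -9, ∞]
  [8, 17, ∞, 0, 10]
  [1, 10, ∞, 0, 0]
D(2):
  [0, 9, 20, 12, 2]
  [-6, 0, 11, 3, -4]
  [-1, 5, 0, -9, 1]
  [8, 17, 28, 0, 10]
  [1, 10, 21, 0, 0]
D(3):
  [0, 9, 20, 11, 2]
  [-6, 0, 11, 2, -4]
  [-1, 5, 0, -9, 1]
  [8, 17, 28, 0, 10]
  [1, 10, 21, 0, 0]
D(4):
  [0, 9, 20, 11, 2]
  [-6, 0, 11, 2, -4]
  [-1, 5, 0, -9, 1]
  [8, 17, 28, 0, 10]
  [1, 10, 21, 0, 0]
D(5):
  [0, 9, 20, 2, 2]
  [-6, 0, 11, -4, -4]
  [-1, 5, 0, -9, 1]
  [8, 17, 28, 0, 10]
  [1, 10, 21, 0, 0]
Key observation: every diagonal entry stays at the unit through all rounds, so no improving cycle exists.
Answer: CONVERGES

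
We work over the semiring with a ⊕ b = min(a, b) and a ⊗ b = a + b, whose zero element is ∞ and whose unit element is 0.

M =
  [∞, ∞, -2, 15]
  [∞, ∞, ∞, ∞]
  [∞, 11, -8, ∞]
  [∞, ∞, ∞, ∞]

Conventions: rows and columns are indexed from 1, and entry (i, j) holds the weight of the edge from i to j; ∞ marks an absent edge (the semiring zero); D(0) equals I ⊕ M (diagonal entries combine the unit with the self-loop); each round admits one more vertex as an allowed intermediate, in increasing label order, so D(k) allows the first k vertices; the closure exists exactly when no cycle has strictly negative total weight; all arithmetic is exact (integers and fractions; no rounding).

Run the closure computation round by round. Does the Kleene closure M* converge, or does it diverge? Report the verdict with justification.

Detection: at round 0, diagonal entry (3, 3) turns strictly negative.
Key observation: the cycle 3->3 has total weight (-8), which is strictly negative.
Answer: DIVERGES — negative cycle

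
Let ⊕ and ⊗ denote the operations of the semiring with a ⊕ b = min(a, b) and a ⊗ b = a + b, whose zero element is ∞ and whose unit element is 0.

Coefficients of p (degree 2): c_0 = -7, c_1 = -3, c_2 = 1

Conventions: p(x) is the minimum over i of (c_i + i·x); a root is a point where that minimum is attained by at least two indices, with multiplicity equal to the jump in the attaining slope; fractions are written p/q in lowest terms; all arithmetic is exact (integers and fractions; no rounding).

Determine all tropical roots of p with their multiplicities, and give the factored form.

hull edge (i=0, c=-7) to (i=2, c=1): slope 4, span 2
Factored form: p(x) = 1 ⊗ (x ⊕ (-4)) ⊗ (x ⊕ (-4))
Answer: roots = -4 (mult 2)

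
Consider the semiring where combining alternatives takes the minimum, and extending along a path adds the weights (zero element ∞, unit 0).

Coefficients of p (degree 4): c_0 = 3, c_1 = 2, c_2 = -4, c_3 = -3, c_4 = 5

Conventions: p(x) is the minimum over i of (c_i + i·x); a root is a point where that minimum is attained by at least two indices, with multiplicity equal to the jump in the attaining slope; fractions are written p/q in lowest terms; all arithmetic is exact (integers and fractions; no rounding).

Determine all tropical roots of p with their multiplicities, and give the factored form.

hull edge (i=0, c=3) to (i=2, c=-4): slope -7/2, span 2
hull edge (i=2, c=-4) to (i=3, c=-3): slope 1, span 1
hull edge (i=3, c=-3) to (i=4, c=5): slope 8, span 1
Factored form: p(x) = 5 ⊗ (x ⊕ (-8)) ⊗ (x ⊕ (-1)) ⊗ (x ⊕ 7/2) ⊗ (x ⊕ 7/2)
Answer: roots = -8 (mult 1), -1 (mult 1), 7/2 (mult 2)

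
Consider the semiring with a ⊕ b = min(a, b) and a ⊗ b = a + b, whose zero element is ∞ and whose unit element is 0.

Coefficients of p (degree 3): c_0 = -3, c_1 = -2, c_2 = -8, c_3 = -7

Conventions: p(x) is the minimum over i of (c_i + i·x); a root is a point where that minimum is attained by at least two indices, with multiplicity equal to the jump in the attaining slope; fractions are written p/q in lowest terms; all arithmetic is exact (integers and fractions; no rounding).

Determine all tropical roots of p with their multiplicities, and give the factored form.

hull edge (i=0, c=-3) to (i=2, c=-8): slope -5/2, span 2
hull edge (i=2, c=-8) to (i=3, c=-7): slope 1, span 1
Factored form: p(x) = -7 ⊗ (x ⊕ (-1)) ⊗ (x ⊕ 5/2) ⊗ (x ⊕ 5/2)
Answer: roots = -1 (mult 1), 5/2 (mult 2)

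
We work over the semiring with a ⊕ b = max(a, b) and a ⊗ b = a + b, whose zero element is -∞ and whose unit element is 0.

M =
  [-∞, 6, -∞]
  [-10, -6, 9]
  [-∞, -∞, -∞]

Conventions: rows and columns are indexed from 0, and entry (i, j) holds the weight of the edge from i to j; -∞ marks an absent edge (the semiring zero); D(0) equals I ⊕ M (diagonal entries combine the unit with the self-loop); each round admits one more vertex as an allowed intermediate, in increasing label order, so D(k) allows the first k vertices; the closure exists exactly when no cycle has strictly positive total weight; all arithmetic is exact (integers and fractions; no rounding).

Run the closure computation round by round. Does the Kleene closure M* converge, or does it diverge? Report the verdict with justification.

D(0):
  [0, 6, -∞]
  [-10, 0, 9]
  [-∞, -∞, 0]
D(1):
  [0, 6, -∞]
  [-10, 0, 9]
  [-∞, -∞, 0]
D(2):
  [0, 6, 15]
  [-10, 0, 9]
  [-∞, -∞, 0]
D(3):
  [0, 6, 15]
  [-10, 0, 9]
  [-∞, -∞, 0]
Key observation: every diagonal entry stays at the unit through all rounds, so no improving cycle exists.
Answer: CONVERGES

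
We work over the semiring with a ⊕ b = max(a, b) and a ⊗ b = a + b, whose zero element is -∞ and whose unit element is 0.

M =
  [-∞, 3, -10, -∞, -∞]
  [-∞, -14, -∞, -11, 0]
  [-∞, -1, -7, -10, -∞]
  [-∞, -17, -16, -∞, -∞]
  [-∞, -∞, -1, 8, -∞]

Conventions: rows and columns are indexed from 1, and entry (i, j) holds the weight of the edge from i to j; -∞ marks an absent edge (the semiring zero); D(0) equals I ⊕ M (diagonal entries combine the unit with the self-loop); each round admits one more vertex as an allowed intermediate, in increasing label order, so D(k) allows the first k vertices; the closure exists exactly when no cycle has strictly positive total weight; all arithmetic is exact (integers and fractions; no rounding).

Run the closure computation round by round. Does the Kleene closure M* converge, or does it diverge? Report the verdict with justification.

D(0):
  [0, 3, -10, -∞, -∞]
  [-∞, 0, -∞, -11, 0]
  [-∞, -1, 0, -10, -∞]
  [-∞, -17, -16, 0, -∞]
  [-∞, -∞, -1, 8, 0]
D(1):
  [0, 3, -10, -∞, -∞]
  [-∞, 0, -∞, -11, 0]
  [-∞, -1, 0, -10, -∞]
  [-∞, -17, -16, 0, -∞]
  [-∞, -∞, -1, 8, 0]
D(2):
  [0, 3, -10, -8, 3]
  [-∞, 0, -∞, -11, 0]
  [-∞, -1, 0, -10, -1]
  [-∞, -17, -16, 0, -17]
  [-∞, -∞, -1, 8, 0]
D(3):
  [0, 3, -10, -8, 3]
  [-∞, 0, -∞, -11, 0]
  [-∞, -1, 0, -10, -1]
  [-∞, -17, -16, 0, -17]
  [-∞, -2, -1, 8, 0]
D(4):
  [0, 3, -10, -8, 3]
  [-∞, 0, -27, -11, 0]
  [-∞, -1, 0, -10, -1]
  [-∞, -17, -16, 0, -17]
  [-∞, -2, -1, 8, 0]
D(5):
  [0, 3, 2, 11, 3]
  [-∞, 0, -1, 8, 0]
  [-∞, -1, 0, 7, -1]
  [-∞, -17, -16, 0, -17]
  [-∞, -2, -1, 8, 0]
Key observation: every diagonal entry stays at the unit through all rounds, so no improving cycle exists.
Answer: CONVERGES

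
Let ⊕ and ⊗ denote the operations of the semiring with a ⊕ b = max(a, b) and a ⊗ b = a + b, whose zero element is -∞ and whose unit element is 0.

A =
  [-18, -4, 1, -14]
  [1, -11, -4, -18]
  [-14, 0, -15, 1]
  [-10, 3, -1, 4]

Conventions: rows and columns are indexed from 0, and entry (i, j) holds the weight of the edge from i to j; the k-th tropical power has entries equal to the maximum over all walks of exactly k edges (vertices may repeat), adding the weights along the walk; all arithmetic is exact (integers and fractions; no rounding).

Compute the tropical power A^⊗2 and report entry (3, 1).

A^⊗2:
  [-3, 1, -8, 2]
  [-10, -3, 2, -3]
  [1, 4, 0, 5]
  [4, 7, 3, 8]
Key observation: the optimum is the walk 3->3->1, with weight 4 + 3 = 7.
Optimal value attained by: walk 3->3->1.
Answer: (A^⊗2)[3][1] = 7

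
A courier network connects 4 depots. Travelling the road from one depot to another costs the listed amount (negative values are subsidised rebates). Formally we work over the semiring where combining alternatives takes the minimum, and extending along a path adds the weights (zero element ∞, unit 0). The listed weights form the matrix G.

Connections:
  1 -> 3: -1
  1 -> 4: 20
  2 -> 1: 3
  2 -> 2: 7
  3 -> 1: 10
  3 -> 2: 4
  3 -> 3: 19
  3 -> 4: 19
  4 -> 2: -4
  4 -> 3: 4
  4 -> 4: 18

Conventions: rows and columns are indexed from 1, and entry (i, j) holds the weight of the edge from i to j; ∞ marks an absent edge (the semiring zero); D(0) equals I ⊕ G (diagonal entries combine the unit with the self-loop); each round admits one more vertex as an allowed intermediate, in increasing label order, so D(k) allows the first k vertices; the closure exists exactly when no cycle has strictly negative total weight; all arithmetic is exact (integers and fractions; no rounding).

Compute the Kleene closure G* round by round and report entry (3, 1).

D(0):
  [0, ∞, -1, 20]
  [3, 0, ∞, ∞]
  [10, 4, 0, 19]
  [∞, -4, 4, 0]
D(1):
  [0, ∞, -1, 20]
  [3, 0, 2, 23]
  [10, 4, 0, 19]
  [∞, -4, 4, 0]
D(2):
  [0, ∞, -1, 20]
  [3, 0, 2, 23]
  [7, 4, 0, 19]
  [-1, -4, -2, 0]
D(3):
  [0, 3, -1, 18]
  [3, 0, 2, 21]
  [7, 4, 0, 19]
  [-1, -4, -2, 0]
D(4):
  [0, 3, -1, 18]
  [3, 0, 2, 21]
  [7, 4, 0, 19]
  [-1, -4, -2, 0]
Answer: G*[3][1] = 7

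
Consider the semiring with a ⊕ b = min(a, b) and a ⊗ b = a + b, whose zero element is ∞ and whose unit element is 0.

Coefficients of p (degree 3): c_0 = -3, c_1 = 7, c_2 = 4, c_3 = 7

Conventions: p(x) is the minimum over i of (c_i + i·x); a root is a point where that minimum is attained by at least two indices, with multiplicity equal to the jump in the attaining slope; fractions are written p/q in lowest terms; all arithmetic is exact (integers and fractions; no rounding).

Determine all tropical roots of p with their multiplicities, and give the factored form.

hull edge (i=0, c=-3) to (i=3, c=7): slope 10/3, span 3
Factored form: p(x) = 7 ⊗ (x ⊕ (-10/3)) ⊗ (x ⊕ (-10/3)) ⊗ (x ⊕ (-10/3))
Answer: roots = -10/3 (mult 3)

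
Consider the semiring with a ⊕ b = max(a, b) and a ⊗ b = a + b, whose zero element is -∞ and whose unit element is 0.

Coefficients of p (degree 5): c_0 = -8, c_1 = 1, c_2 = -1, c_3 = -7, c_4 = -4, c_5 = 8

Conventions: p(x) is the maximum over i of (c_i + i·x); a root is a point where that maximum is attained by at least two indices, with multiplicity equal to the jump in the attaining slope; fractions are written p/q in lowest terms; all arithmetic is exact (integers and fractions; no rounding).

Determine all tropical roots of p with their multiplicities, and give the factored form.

hull edge (i=0, c=-8) to (i=1, c=1): slope 9, span 1
hull edge (i=1, c=1) to (i=5, c=8): slope 7/4, span 4
Factored form: p(x) = 8 ⊗ (x ⊕ (-9)) ⊗ (x ⊕ (-7/4)) ⊗ (x ⊕ (-7/4)) ⊗ (x ⊕ (-7/4)) ⊗ (x ⊕ (-7/4))
Answer: roots = -9 (mult 1), -7/4 (mult 4)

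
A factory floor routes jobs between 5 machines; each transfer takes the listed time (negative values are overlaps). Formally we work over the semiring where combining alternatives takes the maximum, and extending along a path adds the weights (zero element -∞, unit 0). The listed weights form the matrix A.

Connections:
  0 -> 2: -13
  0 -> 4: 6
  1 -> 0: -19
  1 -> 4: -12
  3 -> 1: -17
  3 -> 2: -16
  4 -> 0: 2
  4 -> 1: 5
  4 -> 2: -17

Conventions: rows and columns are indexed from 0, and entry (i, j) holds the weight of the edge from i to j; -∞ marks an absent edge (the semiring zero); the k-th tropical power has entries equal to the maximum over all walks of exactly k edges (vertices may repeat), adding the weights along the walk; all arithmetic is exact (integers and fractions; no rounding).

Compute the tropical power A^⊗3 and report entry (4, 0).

A^⊗2:
  [8, 11, -11, -∞, -∞]
  [-10, -7, -29, -∞, -13]
  [-∞, -∞, -∞, -∞, -∞]
  [-36, -∞, -∞, -∞, -29]
  [-14, -∞, -11, -∞, 8]
A^⊗3:
  [-8, -∞, -5, -∞, 14]
  [-11, -8, -23, -∞, -4]
  [-∞, -∞, -∞, -∞, -∞]
  [-27, -24, -46, -∞, -30]
  [10, 13, -9, -∞, -8]
Key observation: the optimum is the walk 4->0->4->0, with weight 2 + 6 + 2 = 10.
Optimal value attained by: walk 4->0->4->0.
Answer: (A^⊗3)[4][0] = 10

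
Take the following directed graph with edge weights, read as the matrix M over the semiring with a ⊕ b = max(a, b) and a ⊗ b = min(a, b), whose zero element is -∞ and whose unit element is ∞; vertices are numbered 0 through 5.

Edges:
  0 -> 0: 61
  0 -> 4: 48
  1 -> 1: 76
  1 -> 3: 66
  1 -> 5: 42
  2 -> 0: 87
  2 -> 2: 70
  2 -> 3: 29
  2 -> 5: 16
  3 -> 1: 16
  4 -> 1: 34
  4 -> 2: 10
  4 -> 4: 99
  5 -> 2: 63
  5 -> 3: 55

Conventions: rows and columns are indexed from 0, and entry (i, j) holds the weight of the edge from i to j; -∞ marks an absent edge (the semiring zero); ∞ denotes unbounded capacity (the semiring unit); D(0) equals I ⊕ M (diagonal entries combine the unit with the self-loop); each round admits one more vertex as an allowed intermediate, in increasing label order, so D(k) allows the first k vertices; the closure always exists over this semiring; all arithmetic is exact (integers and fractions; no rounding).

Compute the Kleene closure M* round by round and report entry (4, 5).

D(0):
  [∞, -∞, -∞, -∞, 48, -∞]
  [-∞, ∞, -∞, 66, -∞, 42]
  [87, -∞, ∞, 29, -∞, 16]
  [-∞, 16, -∞, ∞, -∞, -∞]
  [-∞, 34, 10, -∞, ∞, -∞]
  [-∞, -∞, 63, 55, -∞, ∞]
D(1):
  [∞, -∞, -∞, -∞, 48, -∞]
  [-∞, ∞, -∞, 66, -∞, 42]
  [87, -∞, ∞, 29, 48, 16]
  [-∞, 16, -∞, ∞, -∞, -∞]
  [-∞, 34, 10, -∞, ∞, -∞]
  [-∞, -∞, 63, 55, -∞, ∞]
D(2):
  [∞, -∞, -∞, -∞, 48, -∞]
  [-∞, ∞, -∞, 66, -∞, 42]
  [87, -∞, ∞, 29, 48, 16]
  [-∞, 16, -∞, ∞, -∞, 16]
  [-∞, 34, 10, 34, ∞, 34]
  [-∞, -∞, 63, 55, -∞, ∞]
D(3):
  [∞, -∞, -∞, -∞, 48, -∞]
  [-∞, ∞, -∞, 66, -∞, 42]
  [87, -∞, ∞, 29, 48, 16]
  [-∞, 16, -∞, ∞, -∞, 16]
  [10, 34, 10, 34, ∞, 34]
  [63, -∞, 63, 55, 48, ∞]
D(4):
  [∞, -∞, -∞, -∞, 48, -∞]
  [-∞, ∞, -∞, 66, -∞, 42]
  [87, 16, ∞, 29, 48, 16]
  [-∞, 16, -∞, ∞, -∞, 16]
  [10, 34, 10, 34, ∞, 34]
  [63, 16, 63, 55, 48, ∞]
D(5):
  [∞, 34, 10, 34, 48, 34]
  [-∞, ∞, -∞, 66, -∞, 42]
  [87, 34, ∞, 34, 48, 34]
  [-∞, 16, -∞, ∞, -∞, 16]
  [10, 34, 10, 34, ∞, 34]
  [63, 34, 63, 55, 48, ∞]
D(6):
  [∞, 34, 34, 34, 48, 34]
  [42, ∞, 42, 66, 42, 42]
  [87, 34, ∞, 34, 48, 34]
  [16, 16, 16, ∞, 16, 16]
  [34, 34, 34, 34, ∞, 34]
  [63, 34, 63, 55, 48, ∞]
Answer: M*[4][5] = 34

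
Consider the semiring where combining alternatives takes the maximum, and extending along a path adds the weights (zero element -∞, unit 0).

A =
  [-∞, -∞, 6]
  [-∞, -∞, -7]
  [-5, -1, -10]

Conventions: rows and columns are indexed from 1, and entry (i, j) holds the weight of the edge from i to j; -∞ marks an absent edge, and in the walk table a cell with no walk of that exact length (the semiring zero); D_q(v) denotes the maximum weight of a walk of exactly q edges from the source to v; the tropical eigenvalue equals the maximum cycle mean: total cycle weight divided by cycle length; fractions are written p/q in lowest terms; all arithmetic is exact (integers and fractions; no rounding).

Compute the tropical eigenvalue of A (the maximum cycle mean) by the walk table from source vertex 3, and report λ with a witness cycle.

q=0: [-∞, -∞, 0]
q=1: [-5, -1, -10]
q=2: [-15, -11, 1]
q=3: [-4, 0, -9]
Optimal cycle mean attained by: cycle 1->3->1, total 6 + (-5), length 2.
Answer: λ = 1/2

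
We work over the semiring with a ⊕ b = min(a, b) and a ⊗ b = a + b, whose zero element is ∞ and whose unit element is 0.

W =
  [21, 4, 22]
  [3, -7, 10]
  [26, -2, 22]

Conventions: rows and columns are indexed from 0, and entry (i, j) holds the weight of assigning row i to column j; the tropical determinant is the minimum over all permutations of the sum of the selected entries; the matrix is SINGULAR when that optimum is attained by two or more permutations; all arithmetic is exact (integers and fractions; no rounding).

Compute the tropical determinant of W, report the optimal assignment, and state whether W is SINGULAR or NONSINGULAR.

σ = (0, 1, 2): 21 + (-7) + 22 = 36
σ = (0, 2, 1): 21 + 10 + (-2) = 29
σ = (1, 0, 2): 4 + 3 + 22 = 29
σ = (1, 2, 0): 4 + 10 + 26 = 40
σ = (2, 0, 1): 22 + 3 + (-2) = 23
σ = (2, 1, 0): 22 + (-7) + 26 = 41
Optimal value attained by: σ = (2, 0, 1).
Answer: det⊕(W) = 23; verdict: NONSINGULAR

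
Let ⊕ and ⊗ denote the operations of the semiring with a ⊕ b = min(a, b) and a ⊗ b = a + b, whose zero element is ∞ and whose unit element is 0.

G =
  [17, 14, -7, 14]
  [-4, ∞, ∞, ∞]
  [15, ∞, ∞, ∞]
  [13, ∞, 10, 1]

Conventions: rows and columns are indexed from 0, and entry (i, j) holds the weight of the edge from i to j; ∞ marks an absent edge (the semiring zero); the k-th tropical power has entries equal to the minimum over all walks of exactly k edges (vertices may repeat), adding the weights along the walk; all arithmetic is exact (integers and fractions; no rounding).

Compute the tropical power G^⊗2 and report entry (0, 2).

G^⊗2:
  [8, 31, 10, 15]
  [13, 10, -11, 10]
  [32, 29, 8, 29]
  [14, 27, 6, 2]
Key observation: the optimum is the walk 0->0->2, with weight 17 + (-7) = 10.
Optimal value attained by: walk 0->0->2.
Answer: (G^⊗2)[0][2] = 10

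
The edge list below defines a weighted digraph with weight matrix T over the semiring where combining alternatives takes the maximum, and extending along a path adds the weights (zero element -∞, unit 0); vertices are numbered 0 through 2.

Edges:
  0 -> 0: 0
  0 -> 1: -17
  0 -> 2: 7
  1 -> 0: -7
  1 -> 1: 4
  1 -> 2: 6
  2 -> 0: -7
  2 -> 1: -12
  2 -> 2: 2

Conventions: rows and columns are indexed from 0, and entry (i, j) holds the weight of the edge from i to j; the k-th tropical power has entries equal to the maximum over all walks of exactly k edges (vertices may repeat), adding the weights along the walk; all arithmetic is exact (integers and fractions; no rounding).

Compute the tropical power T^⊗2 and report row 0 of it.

T^⊗2:
  [0, -5, 9]
  [-1, 8, 10]
  [-5, -8, 4]
Answer: row 0 of T^⊗2 = [0, -5, 9]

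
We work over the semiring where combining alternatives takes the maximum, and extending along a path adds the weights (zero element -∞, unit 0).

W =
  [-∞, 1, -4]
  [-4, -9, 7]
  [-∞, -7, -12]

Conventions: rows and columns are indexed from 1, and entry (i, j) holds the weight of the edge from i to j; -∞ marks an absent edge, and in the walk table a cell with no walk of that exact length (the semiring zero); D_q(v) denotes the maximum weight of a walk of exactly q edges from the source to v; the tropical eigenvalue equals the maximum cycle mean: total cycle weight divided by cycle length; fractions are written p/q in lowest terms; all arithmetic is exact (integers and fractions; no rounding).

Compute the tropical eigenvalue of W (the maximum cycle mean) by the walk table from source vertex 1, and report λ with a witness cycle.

q=0: [0, -∞, -∞]
q=1: [-∞, 1, -4]
q=2: [-3, -8, 8]
q=3: [-12, 1, -1]
Optimal cycle mean attained by: cycle 2->3->2, total 7 + (-7), length 2.
Answer: λ = 0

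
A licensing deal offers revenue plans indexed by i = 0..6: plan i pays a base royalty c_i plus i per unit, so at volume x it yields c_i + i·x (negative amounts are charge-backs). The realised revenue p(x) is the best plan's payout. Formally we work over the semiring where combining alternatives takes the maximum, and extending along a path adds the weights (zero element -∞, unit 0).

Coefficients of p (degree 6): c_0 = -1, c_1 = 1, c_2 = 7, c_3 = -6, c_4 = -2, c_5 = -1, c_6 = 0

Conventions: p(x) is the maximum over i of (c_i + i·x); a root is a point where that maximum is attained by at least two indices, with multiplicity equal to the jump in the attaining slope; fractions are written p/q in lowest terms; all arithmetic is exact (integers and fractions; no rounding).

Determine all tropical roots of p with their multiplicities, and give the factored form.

hull edge (i=0, c=-1) to (i=2, c=7): slope 4, span 2
hull edge (i=2, c=7) to (i=6, c=0): slope -7/4, span 4
Factored form: p(x) = 0 ⊗ (x ⊕ (-4)) ⊗ (x ⊕ (-4)) ⊗ (x ⊕ 7/4) ⊗ (x ⊕ 7/4) ⊗ (x ⊕ 7/4) ⊗ (x ⊕ 7/4)
Answer: roots = -4 (mult 2), 7/4 (mult 4)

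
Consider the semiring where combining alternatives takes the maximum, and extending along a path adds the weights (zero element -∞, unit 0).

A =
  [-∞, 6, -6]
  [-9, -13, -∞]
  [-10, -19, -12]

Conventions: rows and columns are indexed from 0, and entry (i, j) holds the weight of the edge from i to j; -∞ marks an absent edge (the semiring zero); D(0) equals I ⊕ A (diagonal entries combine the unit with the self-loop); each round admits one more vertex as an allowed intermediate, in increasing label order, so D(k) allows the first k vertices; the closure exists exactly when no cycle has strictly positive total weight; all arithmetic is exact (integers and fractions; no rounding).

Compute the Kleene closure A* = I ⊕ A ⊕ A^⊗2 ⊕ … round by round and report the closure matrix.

D(0):
  [0, 6, -6]
  [-9, 0, -∞]
  [-10, -19, 0]
D(1):
  [0, 6, -6]
  [-9, 0, -15]
  [-10, -4, 0]
D(2):
  [0, 6, -6]
  [-9, 0, -15]
  [-10, -4, 0]
D(3):
  [0, 6, -6]
  [-9, 0, -15]
  [-10, -4, 0]
Answer: A* = [[0, 6, -6], [-9, 0, -15], [-10, -4, 0]]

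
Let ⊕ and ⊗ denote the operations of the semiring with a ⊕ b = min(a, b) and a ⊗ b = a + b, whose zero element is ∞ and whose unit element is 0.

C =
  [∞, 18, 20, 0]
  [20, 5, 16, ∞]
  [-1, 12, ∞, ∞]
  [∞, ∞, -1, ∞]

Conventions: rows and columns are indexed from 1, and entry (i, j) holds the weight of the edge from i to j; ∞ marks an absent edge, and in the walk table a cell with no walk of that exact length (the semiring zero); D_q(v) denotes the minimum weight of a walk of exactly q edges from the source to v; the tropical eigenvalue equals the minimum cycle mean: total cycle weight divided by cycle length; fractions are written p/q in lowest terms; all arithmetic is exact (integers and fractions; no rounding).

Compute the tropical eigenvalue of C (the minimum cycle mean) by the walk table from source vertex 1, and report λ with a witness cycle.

q=0: [0, ∞, ∞, ∞]
q=1: [∞, 18, 20, 0]
q=2: [19, 23, -1, ∞]
q=3: [-2, 11, 39, 19]
q=4: [31, 16, 18, -2]
Optimal cycle mean attained by: cycle 1->4->3->1, total 0 + (-1) + (-1), length 3.
Answer: λ = -2/3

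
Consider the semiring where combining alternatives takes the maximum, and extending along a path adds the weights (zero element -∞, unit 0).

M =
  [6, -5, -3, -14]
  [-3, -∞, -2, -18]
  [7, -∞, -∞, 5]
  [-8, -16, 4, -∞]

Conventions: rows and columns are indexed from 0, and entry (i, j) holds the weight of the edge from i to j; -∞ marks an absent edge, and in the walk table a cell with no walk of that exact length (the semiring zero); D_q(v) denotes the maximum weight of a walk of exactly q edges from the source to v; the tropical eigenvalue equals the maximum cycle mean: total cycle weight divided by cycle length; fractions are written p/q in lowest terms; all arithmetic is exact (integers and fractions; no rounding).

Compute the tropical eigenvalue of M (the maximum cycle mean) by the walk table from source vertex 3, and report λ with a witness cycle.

q=0: [-∞, -∞, -∞, 0]
q=1: [-8, -16, 4, -∞]
q=2: [11, -13, -11, 9]
q=3: [17, 6, 13, -3]
q=4: [23, 12, 14, 18]
Optimal cycle mean attained by: cycle 0->0, total 6, length 1.
Answer: λ = 6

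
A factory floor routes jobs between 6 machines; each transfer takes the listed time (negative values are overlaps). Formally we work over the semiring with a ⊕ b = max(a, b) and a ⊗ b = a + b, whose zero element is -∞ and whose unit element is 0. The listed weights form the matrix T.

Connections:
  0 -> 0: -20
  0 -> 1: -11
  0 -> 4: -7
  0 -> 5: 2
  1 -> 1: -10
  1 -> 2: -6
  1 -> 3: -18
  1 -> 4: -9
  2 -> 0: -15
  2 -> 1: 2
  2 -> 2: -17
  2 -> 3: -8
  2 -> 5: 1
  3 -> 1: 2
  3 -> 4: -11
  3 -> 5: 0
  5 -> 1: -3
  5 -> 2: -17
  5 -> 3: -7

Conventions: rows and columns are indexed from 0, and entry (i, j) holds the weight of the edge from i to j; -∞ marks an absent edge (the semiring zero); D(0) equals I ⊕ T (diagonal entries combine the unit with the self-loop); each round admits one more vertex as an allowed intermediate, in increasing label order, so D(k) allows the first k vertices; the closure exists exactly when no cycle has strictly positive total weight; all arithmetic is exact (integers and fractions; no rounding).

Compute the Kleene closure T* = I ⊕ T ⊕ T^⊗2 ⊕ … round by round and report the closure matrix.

D(0):
  [0, -11, -∞, -∞, -7, 2]
  [-∞, 0, -6, -18, -9, -∞]
  [-15, 2, 0, -8, -∞, 1]
  [-∞, 2, -∞, 0, -11, 0]
  [-∞, -∞, -∞, -∞, 0, -∞]
  [-∞, -3, -17, -7, -∞, 0]
D(1):
  [0, -11, -∞, -∞, -7, 2]
  [-∞, 0, -6, -18, -9, -∞]
  [-15, 2, 0, -8, -22, 1]
  [-∞, 2, -∞, 0, -11, 0]
  [-∞, -∞, -∞, -∞, 0, -∞]
  [-∞, -3, -17, -7, -∞, 0]
D(2):
  [0, -11, -17, -29, -7, 2]
  [-∞, 0, -6, -18, -9, -∞]
  [-15, 2, 0, -8, -7, 1]
  [-∞, 2, -4, 0, -7, 0]
  [-∞, -∞, -∞, -∞, 0, -∞]
  [-∞, -3, -9, -7, -12, 0]
D(3):
  [0, -11, -17, -25, -7, 2]
  [-21, 0, -6, -14, -9, -5]
  [-15, 2, 0, -8, -7, 1]
  [-19, 2, -4, 0, -7, 0]
  [-∞, -∞, -∞, -∞, 0, -∞]
  [-24, -3, -9, -7, -12, 0]
D(4):
  [0, -11, -17, -25, -7, 2]
  [-21, 0, -6, -14, -9, -5]
  [-15, 2, 0, -8, -7, 1]
  [-19, 2, -4, 0, -7, 0]
  [-∞, -∞, -∞, -∞, 0, -∞]
  [-24, -3, -9, -7, -12, 0]
D(5):
  [0, -11, -17, -25, -7, 2]
  [-21, 0, -6, -14, -9, -5]
  [-15, 2, 0, -8, -7, 1]
  [-19, 2, -4, 0, -7, 0]
  [-∞, -∞, -∞, -∞, 0, -∞]
  [-24, -3, -9, -7, -12, 0]
D(6):
  [0, -1, -7, -5, -7, 2]
  [-21, 0, -6, -12, -9, -5]
  [-15, 2, 0, -6, -7, 1]
  [-19, 2, -4, 0, -7, 0]
  [-∞, -∞, -∞, -∞, 0, -∞]
  [-24, -3, -9, -7, -12, 0]
Answer: T* = [[0, -1, -7, -5, -7, 2], [-21, 0, -6, -12, -9, -5], [-15, 2, 0, -6, -7, 1], [-19, 2, -4, 0, -7, 0], [-∞, -∞, -∞, -∞, 0, -∞], [-24, -3, -9, -7, -12, 0]]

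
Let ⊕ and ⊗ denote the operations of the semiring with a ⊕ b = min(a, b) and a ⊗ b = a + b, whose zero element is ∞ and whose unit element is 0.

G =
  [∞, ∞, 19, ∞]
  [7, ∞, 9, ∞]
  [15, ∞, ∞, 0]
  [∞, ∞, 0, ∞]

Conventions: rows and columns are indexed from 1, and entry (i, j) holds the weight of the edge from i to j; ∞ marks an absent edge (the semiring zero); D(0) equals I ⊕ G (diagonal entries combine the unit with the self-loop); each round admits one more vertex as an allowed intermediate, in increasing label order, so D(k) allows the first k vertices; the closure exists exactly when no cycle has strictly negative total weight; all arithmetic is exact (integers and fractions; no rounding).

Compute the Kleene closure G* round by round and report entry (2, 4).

D(0):
  [0, ∞, 19, ∞]
  [7, 0, 9, ∞]
  [15, ∞, 0, 0]
  [∞, ∞, 0, 0]
D(1):
  [0, ∞, 19, ∞]
  [7, 0, 9, ∞]
  [15, ∞, 0, 0]
  [∞, ∞, 0, 0]
D(2):
  [0, ∞, 19, ∞]
  [7, 0, 9, ∞]
  [15, ∞, 0, 0]
  [∞, ∞, 0, 0]
D(3):
  [0, ∞, 19, 19]
  [7, 0, 9, 9]
  [15, ∞, 0, 0]
  [15, ∞, 0, 0]
D(4):
  [0, ∞, 19, 19]
  [7, 0, 9, 9]
  [15, ∞, 0, 0]
  [15, ∞, 0, 0]
Answer: G*[2][4] = 9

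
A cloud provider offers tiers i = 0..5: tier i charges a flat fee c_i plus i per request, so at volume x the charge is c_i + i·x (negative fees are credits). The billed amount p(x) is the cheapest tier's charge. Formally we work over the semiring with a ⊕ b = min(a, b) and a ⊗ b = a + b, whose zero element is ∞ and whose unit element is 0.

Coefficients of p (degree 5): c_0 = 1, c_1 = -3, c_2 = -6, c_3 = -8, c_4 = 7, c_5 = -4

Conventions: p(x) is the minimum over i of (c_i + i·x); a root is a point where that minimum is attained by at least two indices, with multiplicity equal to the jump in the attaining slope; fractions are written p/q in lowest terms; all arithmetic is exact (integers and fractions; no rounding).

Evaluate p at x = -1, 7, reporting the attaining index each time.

p(-1) = min(1+0·(-1)=1, -3+1·(-1)=-4, -6+2·(-1)=-8, -8+3·(-1)=-11, 7+4·(-1)=3, -4+5·(-1)=-9) = -11 (attained by i=3)
p(7) = min(1+0·7=1, -3+1·7=4, -6+2·7=8, -8+3·7=13, 7+4·7=35, -4+5·7=31) = 1 (attained by i=0)
Answer: p(-1) = -11; p(7) = 1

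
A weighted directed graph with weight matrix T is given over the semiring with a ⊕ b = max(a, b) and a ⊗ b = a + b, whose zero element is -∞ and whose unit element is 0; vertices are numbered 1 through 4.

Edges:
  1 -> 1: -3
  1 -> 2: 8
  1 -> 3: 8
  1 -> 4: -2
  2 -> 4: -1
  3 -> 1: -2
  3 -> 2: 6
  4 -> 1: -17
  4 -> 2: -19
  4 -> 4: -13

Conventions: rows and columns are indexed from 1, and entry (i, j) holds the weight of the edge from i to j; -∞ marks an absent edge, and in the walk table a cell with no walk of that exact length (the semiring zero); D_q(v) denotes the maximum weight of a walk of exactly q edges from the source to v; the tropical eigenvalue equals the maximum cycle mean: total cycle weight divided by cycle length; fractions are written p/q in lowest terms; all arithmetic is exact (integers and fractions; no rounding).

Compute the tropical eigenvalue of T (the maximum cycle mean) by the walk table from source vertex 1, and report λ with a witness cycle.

q=0: [0, -∞, -∞, -∞]
q=1: [-3, 8, 8, -2]
q=2: [6, 14, 5, 7]
q=3: [3, 14, 14, 13]
q=4: [12, 20, 11, 13]
Optimal cycle mean attained by: cycle 1->3->1, total 8 + (-2), length 2.
Answer: λ = 3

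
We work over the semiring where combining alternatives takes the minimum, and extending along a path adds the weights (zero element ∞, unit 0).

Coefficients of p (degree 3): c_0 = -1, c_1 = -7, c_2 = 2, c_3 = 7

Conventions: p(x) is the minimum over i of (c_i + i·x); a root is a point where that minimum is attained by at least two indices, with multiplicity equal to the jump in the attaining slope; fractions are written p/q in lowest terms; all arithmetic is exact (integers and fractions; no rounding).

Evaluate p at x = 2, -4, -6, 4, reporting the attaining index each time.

p(2) = min(-1+0·2=-1, -7+1·2=-5, 2+2·2=6, 7+3·2=13) = -5 (attained by i=1)
p(-4) = min(-1+0·(-4)=-1, -7+1·(-4)=-11, 2+2·(-4)=-6, 7+3·(-4)=-5) = -11 (attained by i=1)
p(-6) = min(-1+0·(-6)=-1, -7+1·(-6)=-13, 2+2·(-6)=-10, 7+3·(-6)=-11) = -13 (attained by i=1)
p(4) = min(-1+0·4=-1, -7+1·4=-3, 2+2·4=10, 7+3·4=19) = -3 (attained by i=1)
Answer: p(2) = -5; p(-4) = -11; p(-6) = -13; p(4) = -3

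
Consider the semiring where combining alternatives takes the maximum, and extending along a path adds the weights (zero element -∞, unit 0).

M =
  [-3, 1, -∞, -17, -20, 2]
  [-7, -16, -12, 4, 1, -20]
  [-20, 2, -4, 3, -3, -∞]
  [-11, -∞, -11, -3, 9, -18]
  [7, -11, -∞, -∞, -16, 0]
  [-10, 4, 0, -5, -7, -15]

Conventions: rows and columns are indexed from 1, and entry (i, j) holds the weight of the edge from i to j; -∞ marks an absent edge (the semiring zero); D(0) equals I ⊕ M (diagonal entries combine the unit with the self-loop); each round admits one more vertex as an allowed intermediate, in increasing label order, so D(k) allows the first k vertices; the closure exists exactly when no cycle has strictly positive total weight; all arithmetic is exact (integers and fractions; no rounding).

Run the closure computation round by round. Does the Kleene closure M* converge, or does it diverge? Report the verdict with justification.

D(0):
  [0, 1, -∞, -17, -20, 2]
  [-7, 0, -12, 4, 1, -20]
  [-20, 2, 0, 3, -3, -∞]
  [-11, -∞, -11, 0, 9, -18]
  [7, -11, -∞, -∞, 0, 0]
  [-10, 4, 0, -5, -7, 0]
D(1):
  [0, 1, -∞, -17, -20, 2]
  [-7, 0, -12, 4, 1, -5]
  [-20, 2, 0, 3, -3, -18]
  [-11, -10, -11, 0, 9, -9]
  [7, 8, -∞, -10, 0, 9]
  [-10, 4, 0, -5, -7, 0]
Detection: at round 2, diagonal entry (5, 5) turns strictly positive.
Key observation: the cycle 5->1->2->5 has total weight 7 + 1 + 1, which is strictly positive.
Answer: DIVERGES — positive cycle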